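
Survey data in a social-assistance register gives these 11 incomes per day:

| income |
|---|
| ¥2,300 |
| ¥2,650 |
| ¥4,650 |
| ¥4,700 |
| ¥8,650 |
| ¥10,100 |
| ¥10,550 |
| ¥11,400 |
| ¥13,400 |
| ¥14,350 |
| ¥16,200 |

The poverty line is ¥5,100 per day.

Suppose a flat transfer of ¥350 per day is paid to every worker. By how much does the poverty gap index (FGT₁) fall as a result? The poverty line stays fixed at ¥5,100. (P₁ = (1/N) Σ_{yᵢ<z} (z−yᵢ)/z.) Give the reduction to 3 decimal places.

0.025

Before: below the line — ¥2,300, ¥2,650, ¥4,650, ¥4,700; poverty gap index (FGT₁) = 0.10873.
After the ¥350 transfer: below the line — ¥2,650, ¥3,000, ¥5,000, ¥5,050; poverty gap index (FGT₁) = 0.08378.
Reduction = 0.10873 − 0.08378 = 0.025.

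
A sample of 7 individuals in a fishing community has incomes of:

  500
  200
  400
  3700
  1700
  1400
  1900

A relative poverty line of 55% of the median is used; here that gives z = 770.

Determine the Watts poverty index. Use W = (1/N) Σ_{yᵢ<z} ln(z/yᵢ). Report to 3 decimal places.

0.348

Below the line: 200, 400, 500 (q = 3 of N = 7).
Log shortfalls: ln(770/200) = 1.3481; ln(770/400) = 0.6549; ln(770/500) = 0.4318.
W = 2.434782 / 7 = 0.348.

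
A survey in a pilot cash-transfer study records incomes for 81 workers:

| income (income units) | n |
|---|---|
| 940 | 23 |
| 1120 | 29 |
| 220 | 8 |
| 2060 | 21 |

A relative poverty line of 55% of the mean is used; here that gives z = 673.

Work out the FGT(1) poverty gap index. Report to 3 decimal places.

Incomes under z: 8×220 (q = 8 of N = 81).
Relative gaps: (673−220)/673 = 0.6731 (×8).
Sum of shortfalls = 5.384844; P₁ averages over all N: 5.384844 / 81 = 0.066.

0.066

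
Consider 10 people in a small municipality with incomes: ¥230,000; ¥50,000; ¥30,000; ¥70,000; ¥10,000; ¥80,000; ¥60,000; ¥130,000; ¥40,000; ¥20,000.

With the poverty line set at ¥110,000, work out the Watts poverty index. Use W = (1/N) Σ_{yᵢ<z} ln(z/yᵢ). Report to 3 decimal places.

0.858

Poor units: ¥10,000, ¥20,000, ¥30,000, ¥40,000, ¥50,000, ¥60,000, ¥70,000, ¥80,000 (q = 8 of N = 10).
ln(z/y) terms: ln(110000/10000) = 2.3979; ln(110000/20000) = 1.7047; ln(110000/30000) = 1.2993; ln(110000/40000) = 1.0116; ln(110000/50000) = 0.7885; ln(110000/60000) = 0.6061; ln(110000/70000) = 0.4520; ln(110000/80000) = 0.3185.
W = 8.578559 / 10 = 0.858.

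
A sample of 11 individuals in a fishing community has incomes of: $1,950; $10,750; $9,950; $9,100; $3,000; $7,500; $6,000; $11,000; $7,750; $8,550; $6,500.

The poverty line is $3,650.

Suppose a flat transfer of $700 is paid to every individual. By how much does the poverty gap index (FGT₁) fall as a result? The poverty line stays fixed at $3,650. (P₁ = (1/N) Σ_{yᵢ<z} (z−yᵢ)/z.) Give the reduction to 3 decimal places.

0.034

Before: below the line — $1,950, $3,000; poverty gap index (FGT₁) = 0.05853.
After the $700 transfer: below the line — $2,650; poverty gap index (FGT₁) = 0.02491.
Reduction = 0.05853 − 0.02491 = 0.034.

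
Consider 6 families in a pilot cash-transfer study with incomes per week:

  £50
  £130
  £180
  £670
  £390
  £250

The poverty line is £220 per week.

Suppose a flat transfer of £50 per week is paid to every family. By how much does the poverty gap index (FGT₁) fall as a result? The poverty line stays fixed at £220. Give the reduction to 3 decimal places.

Before: below the line — £50, £130, £180; poverty gap index (FGT₁) = 0.22727.
After the £50 transfer: below the line — £100, £180; poverty gap index (FGT₁) = 0.12121.
Reduction = 0.22727 − 0.12121 = 0.106.

0.106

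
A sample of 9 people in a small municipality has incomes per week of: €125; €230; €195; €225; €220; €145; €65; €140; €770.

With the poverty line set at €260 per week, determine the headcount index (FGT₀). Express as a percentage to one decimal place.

8 of the 9 people have income below €260.
H = 8/9 = 88.9%.

88.9%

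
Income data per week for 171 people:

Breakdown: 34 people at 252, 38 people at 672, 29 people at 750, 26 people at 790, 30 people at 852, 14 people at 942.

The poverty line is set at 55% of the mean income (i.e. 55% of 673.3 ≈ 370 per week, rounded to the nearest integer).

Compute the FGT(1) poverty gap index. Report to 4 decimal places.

0.0634

Below the line: 34×252 (q = 34 of N = 171).
Shortfall ratios: (370−252)/370 = 0.3189 (×34).
Σ = 10.843243. Dividing by the full population N = 171 gives P₁ = 0.0634.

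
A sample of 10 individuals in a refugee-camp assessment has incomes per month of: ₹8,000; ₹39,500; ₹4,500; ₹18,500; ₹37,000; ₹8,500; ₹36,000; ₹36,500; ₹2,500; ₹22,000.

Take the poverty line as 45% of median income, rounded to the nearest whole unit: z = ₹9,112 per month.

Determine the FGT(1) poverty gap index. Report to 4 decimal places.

Below z: ₹2,500, ₹4,500, ₹8,000, ₹8,500 (q = 4 of N = 10).
Gap ratios (z−y)/z: (9112−2500)/9112 = 0.7256; (9112−4500)/9112 = 0.5061; (9112−8000)/9112 = 0.1220; (9112−8500)/9112 = 0.0672.
Σ = 1.420983. Dividing by the full population N = 10 gives P₁ = 0.1421.

0.1421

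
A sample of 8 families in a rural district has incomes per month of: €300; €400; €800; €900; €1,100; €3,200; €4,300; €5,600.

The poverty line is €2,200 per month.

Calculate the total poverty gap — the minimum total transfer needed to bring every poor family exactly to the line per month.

Below z: €300, €400, €800, €900, €1,100 (q = 5 of N = 8).
Individual gaps: 2200−300 = 1900; 2200−400 = 1800; 2200−800 = 1400; 2200−900 = 1300; 2200−1100 = 1100.
Aggregate gap = €7,500.

€7,500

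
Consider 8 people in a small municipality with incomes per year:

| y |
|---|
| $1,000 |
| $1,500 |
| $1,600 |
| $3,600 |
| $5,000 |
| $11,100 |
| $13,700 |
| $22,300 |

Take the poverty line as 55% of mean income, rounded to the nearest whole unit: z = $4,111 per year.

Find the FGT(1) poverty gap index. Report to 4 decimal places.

Below z: $1,000, $1,500, $1,600, $3,600 (q = 4 of N = 8).
Gap ratios (z−y)/z: (4111−1000)/4111 = 0.7568; (4111−1500)/4111 = 0.6351; (4111−1600)/4111 = 0.6108; (4111−3600)/4111 = 0.1243.
Σ = 2.126976. Dividing by the full population N = 8 gives P₁ = 0.2659.

0.2659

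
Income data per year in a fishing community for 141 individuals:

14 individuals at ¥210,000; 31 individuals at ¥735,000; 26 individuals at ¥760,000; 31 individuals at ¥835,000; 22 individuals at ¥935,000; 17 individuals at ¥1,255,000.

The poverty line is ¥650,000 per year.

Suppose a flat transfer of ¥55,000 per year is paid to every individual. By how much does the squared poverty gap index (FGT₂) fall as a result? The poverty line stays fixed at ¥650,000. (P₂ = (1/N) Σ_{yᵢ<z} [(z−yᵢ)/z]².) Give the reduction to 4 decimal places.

0.0107

Before: below the line — 14×¥210,000; squared poverty gap index (FGT₂) = 0.045498.
After the ¥55,000 transfer: below the line — 14×¥265,000; squared poverty gap index (FGT₂) = 0.034834.
Reduction = 0.045498 − 0.034834 = 0.0107.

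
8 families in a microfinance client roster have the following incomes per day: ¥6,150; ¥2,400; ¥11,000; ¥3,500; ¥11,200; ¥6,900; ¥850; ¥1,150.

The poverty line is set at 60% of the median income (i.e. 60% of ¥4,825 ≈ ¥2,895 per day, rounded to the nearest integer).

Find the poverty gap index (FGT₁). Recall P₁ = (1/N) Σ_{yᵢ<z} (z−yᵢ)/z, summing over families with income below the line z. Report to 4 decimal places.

Poor units: ¥850, ¥1,150, ¥2,400 (q = 3 of N = 8).
Shortfall ratios: (2895−850)/2895 = 0.7064; (2895−1150)/2895 = 0.6028; (2895−2400)/2895 = 0.1710.
Sum of shortfalls = 1.480138; P₁ averages over all N: 1.480138 / 8 = 0.1850.

0.1850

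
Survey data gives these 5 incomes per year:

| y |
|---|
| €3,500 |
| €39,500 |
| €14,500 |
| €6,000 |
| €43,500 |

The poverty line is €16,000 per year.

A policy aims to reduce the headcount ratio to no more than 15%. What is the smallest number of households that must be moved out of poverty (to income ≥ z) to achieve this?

Currently q = 3 of N = 5 are below the line (H = 0.600).
A headcount ratio of at most 15% allows at most ⌊0.15 × 5⌋ = 0 poor households.
So at least 3 − 0 = 3 must be lifted.

3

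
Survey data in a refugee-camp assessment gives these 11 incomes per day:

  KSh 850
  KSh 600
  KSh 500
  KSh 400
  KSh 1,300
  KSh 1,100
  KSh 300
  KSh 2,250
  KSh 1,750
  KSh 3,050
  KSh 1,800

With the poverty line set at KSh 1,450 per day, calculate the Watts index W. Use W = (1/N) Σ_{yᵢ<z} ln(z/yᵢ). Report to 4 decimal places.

Below the line: KSh 300, KSh 400, KSh 500, KSh 600, KSh 850, KSh 1,100, KSh 1,300 (q = 7 of N = 11).
ln(z/y) terms: ln(1450/300) = 1.5755; ln(1450/400) = 1.2879; ln(1450/500) = 1.0647; ln(1450/600) = 0.8824; ln(1450/850) = 0.5341; ln(1450/1100) = 0.2763; ln(1450/1300) = 0.1092.
W = 5.730026 / 11 = 0.5209.

0.5209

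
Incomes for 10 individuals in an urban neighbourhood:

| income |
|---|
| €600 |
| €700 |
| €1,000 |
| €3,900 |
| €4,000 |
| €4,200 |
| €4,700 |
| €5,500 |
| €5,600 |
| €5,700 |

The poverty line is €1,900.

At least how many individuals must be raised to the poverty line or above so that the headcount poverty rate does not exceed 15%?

2

3 of the 10 individuals are poor, so H = 3/10 = 0.300.
A headcount ratio of at most 15% allows at most ⌊0.15 × 10⌋ = 1 poor individuals.
So at least 3 − 1 = 2 must be lifted.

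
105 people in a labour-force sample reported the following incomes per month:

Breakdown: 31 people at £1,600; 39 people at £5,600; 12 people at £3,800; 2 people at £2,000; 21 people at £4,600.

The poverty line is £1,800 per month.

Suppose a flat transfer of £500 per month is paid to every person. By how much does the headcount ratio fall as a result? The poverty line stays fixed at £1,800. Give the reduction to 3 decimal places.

0.295

Before: below the line — 31×£1,600; headcount ratio = 0.29524.
After the £500 transfer: below the line — none; headcount ratio = 0.00000.
Reduction = 0.29524 − 0.00000 = 0.295.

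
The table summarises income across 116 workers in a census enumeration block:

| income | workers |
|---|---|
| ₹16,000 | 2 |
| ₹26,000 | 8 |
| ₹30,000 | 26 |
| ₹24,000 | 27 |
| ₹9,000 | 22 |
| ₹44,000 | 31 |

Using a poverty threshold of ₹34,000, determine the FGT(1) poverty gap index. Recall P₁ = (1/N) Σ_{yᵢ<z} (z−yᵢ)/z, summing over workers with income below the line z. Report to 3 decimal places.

0.260

Below the line: 22×₹9,000, 2×₹16,000, 27×₹24,000, 8×₹26,000, 26×₹30,000 (q = 85 of N = 116).
Relative gaps: (34000−9000)/34000 = 0.7353 (×22); (34000−16000)/34000 = 0.5294 (×2); (34000−24000)/34000 = 0.2941 (×27); (34000−26000)/34000 = 0.2353 (×8); (34000−30000)/34000 = 0.1176 (×26).
Σ = 30.117647. Dividing by the full population N = 116 gives P₁ = 0.260.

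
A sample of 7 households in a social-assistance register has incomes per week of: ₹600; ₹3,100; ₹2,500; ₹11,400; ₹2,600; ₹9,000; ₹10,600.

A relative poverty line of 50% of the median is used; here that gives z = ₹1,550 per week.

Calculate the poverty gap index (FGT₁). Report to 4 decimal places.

0.0876

Incomes under z: ₹600 (q = 1 of N = 7).
Gap ratios (z−y)/z: (1550−600)/1550 = 0.6129.
Sum of shortfalls = 0.612903; P₁ averages over all N: 0.612903 / 7 = 0.0876.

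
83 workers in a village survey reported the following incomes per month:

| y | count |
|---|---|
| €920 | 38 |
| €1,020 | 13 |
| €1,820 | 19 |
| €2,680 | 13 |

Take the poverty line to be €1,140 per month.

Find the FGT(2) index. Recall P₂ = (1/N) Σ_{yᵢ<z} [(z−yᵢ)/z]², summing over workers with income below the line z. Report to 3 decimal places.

Poor units: 38×€920, 13×€1,020 (q = 51 of N = 83).
Shortfall ratios: (1140−920)/1140 = 0.1930 (×38); (1140−1020)/1140 = 0.1053 (×13).
Squared: 0.0372 (×38); 0.0111 (×13).
Sum = 1.559249; P₂ = 1.559249 / 83 = 0.019.

0.019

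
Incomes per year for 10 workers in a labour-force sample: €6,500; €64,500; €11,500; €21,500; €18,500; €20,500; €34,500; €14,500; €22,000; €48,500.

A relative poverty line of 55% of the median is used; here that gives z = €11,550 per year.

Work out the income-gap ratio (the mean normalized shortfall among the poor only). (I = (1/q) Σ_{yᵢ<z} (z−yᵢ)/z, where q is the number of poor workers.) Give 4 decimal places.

Poor units: €6,500, €11,500 (q = 2 of N = 10).
Relative gaps: 0.4372, 0.0043; sum = 0.441558.
The income-gap ratio divides by q (the poor only): 0.441558 / 2 = 0.2208.

0.2208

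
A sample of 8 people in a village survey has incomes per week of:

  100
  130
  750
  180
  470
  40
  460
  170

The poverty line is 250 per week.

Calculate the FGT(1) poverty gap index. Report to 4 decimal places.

0.3150

Below z: 40, 100, 130, 170, 180 (q = 5 of N = 8).
Shortfall ratios: (250−40)/250 = 0.8400; (250−100)/250 = 0.6000; (250−130)/250 = 0.4800; (250−170)/250 = 0.3200; (250−180)/250 = 0.2800.
Σ = 2.520000. Dividing by the full population N = 8 gives P₁ = 0.3150.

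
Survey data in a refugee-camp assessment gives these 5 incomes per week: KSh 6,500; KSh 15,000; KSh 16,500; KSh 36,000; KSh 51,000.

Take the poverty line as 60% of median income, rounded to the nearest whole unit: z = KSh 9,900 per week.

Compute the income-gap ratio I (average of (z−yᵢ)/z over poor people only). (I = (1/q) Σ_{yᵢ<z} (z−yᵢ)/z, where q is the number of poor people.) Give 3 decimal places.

Incomes under z: KSh 6,500 (q = 1 of N = 5).
Relative gaps: 0.3434; sum = 0.343434.
The income-gap ratio divides by q (the poor only): 0.343434 / 1 = 0.343.

0.343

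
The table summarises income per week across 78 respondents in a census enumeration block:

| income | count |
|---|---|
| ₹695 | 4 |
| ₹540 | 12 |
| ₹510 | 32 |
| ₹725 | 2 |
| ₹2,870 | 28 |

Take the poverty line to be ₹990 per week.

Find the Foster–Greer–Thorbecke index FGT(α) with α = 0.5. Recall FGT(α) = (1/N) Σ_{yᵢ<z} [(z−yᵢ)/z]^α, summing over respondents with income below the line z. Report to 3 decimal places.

Below z: 32×₹510, 12×₹540, 4×₹695, 2×₹725 (q = 50 of N = 78).
Normalized shortfalls: (990−510)/990 = 0.4848 (×32); (990−540)/990 = 0.4545 (×12); (990−695)/990 = 0.2980 (×4); (990−725)/990 = 0.2677 (×2).
Raised to α = 0.5: 0.69631 (×32); 0.67420 (×12); 0.54588 (×4); 0.51737 (×2).
Sum = 33.590589; FGT(0.5) = 33.590589 / 78 = 0.431.

0.431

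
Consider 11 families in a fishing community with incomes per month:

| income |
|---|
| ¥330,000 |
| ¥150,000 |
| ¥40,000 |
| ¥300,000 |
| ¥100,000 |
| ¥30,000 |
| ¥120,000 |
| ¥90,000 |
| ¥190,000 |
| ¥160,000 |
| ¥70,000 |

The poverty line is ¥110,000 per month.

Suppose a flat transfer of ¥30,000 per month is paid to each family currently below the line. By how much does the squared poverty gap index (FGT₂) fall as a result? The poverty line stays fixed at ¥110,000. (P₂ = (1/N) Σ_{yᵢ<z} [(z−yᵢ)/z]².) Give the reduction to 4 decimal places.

0.0691

Before: below the line — ¥30,000, ¥40,000, ¥70,000, ¥90,000, ¥100,000; squared poverty gap index (FGT₂) = 0.100676.
After the ¥30,000 transfer: below the line — ¥60,000, ¥70,000, ¥100,000; squared poverty gap index (FGT₂) = 0.031555.
Reduction = 0.100676 − 0.031555 = 0.0691.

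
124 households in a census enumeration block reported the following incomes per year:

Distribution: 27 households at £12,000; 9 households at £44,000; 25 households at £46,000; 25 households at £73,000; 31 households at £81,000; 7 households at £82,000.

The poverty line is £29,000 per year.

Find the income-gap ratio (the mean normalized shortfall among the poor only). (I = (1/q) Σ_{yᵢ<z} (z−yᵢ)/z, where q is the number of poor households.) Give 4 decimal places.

Below the line: 27×£12,000 (q = 27 of N = 124).
Shortfall ratios (z−y)/z: 0.5862 (×27); sum = 15.827586.
I averages over the q = 27 poor units only: 15.827586 / 27 = 0.5862.

0.5862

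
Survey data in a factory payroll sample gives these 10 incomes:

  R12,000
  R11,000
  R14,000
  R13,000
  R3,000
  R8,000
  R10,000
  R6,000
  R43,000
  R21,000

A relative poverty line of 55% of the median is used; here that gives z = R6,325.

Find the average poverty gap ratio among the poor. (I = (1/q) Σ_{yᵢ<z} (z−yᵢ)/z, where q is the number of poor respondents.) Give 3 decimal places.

Incomes under z: R3,000, R6,000 (q = 2 of N = 10).
Shortfall ratios (z−y)/z: 0.5257, 0.0514; sum = 0.577075.
The income-gap ratio divides by q (the poor only): 0.577075 / 2 = 0.289.

0.289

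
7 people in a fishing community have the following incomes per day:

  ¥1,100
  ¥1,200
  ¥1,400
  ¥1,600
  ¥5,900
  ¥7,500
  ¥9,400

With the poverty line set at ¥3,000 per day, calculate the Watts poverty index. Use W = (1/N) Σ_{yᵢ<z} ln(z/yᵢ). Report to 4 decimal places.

Incomes under z: ¥1,100, ¥1,200, ¥1,400, ¥1,600 (q = 4 of N = 7).
Log shortfalls: ln(3000/1100) = 1.0033; ln(3000/1200) = 0.9163; ln(3000/1400) = 0.7621; ln(3000/1600) = 0.6286.
W = 3.310342 / 7 = 0.4729.

0.4729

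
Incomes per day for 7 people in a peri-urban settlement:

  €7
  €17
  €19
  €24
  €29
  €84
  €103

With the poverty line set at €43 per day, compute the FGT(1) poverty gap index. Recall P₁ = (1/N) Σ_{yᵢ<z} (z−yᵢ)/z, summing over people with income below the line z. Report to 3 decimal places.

0.395

Incomes under z: €7, €17, €19, €24, €29 (q = 5 of N = 7).
Relative gaps: (43−7)/43 = 0.8372; (43−17)/43 = 0.6047; (43−19)/43 = 0.5581; (43−24)/43 = 0.4419; (43−29)/43 = 0.3256.
Sum of shortfalls = 2.767442; P₁ averages over all N: 2.767442 / 7 = 0.395.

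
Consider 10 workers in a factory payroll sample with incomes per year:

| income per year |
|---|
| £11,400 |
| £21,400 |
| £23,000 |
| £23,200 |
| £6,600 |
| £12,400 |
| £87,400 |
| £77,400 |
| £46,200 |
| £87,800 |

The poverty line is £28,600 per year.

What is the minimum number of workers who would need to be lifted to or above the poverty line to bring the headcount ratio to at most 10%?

Currently q = 6 of N = 10 are below the line (H = 0.600).
A headcount ratio of at most 10% allows at most ⌊0.10 × 10⌋ = 1 poor workers.
So at least 6 − 1 = 5 must be lifted.

5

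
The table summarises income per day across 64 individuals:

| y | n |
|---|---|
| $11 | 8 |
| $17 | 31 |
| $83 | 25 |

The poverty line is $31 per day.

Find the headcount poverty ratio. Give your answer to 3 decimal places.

39 of the 64 individuals have income below $31.
H = 39/64 = 0.609.

0.609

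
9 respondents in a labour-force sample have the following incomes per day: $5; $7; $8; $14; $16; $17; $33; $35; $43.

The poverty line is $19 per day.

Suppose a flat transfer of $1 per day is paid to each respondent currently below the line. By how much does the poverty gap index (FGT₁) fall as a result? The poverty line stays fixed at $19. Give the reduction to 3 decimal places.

0.035

Before: below the line — $5, $7, $8, $14, $16, $17; poverty gap index (FGT₁) = 0.27485.
After the $1 transfer: below the line — $6, $8, $9, $15, $17, $18; poverty gap index (FGT₁) = 0.23977.
Reduction = 0.27485 − 0.23977 = 0.035.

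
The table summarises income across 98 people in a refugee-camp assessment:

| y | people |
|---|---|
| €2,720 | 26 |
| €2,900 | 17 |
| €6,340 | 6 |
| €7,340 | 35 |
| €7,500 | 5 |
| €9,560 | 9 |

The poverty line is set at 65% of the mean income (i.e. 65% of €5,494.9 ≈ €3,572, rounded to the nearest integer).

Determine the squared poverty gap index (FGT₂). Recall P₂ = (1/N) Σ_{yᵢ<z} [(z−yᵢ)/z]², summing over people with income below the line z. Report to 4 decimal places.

0.0212

Poor units: 26×€2,720, 17×€2,900 (q = 43 of N = 98).
Normalized shortfalls: (3572−2720)/3572 = 0.2385 (×26); (3572−2900)/3572 = 0.1881 (×17).
Squared: 0.0569 (×26); 0.0354 (×17).
Sum = 2.080888; P₂ = 2.080888 / 98 = 0.0212.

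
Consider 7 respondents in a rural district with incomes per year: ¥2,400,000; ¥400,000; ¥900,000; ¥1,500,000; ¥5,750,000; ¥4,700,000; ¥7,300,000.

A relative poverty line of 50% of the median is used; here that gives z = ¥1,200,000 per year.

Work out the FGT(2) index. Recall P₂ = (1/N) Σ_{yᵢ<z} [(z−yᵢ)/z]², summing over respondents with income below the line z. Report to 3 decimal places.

0.072

Poor units: ¥400,000, ¥900,000 (q = 2 of N = 7).
Gap ratios (z−y)/z: (1200000−400000)/1200000 = 0.6667; (1200000−900000)/1200000 = 0.2500.
Squared: 0.4444; 0.0625.
Sum = 0.506944; P₂ = 0.506944 / 7 = 0.072.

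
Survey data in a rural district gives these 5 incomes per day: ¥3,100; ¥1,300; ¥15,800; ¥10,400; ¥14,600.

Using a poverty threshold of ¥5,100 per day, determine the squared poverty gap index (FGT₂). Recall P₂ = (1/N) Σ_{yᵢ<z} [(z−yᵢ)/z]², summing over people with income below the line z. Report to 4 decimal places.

0.1418

Below z: ¥1,300, ¥3,100 (q = 2 of N = 5).
Relative gaps: (5100−1300)/5100 = 0.7451; (5100−3100)/5100 = 0.3922.
Squared: 0.5552; 0.1538.
Sum = 0.708958; P₂ = 0.708958 / 5 = 0.1418.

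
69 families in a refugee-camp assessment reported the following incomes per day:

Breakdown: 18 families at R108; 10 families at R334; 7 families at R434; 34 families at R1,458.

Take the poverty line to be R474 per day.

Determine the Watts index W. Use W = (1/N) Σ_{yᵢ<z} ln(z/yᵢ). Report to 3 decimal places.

Poor units: 18×R108, 10×R334, 7×R434 (q = 35 of N = 69).
Log shortfalls: ln(474/108) = 1.4791 (×18); ln(474/334) = 0.3501 (×10); ln(474/434) = 0.0882 (×7).
W = 30.741173 / 69 = 0.446.

0.446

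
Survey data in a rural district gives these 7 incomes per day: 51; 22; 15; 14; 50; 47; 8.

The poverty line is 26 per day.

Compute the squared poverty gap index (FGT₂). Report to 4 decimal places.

0.1279

Below z: 8, 14, 15, 22 (q = 4 of N = 7).
Normalized shortfalls: (26−8)/26 = 0.6923; (26−14)/26 = 0.4615; (26−15)/26 = 0.4231; (26−22)/26 = 0.1538.
Squared: 0.4793; 0.2130; 0.1790; 0.0237.
Sum = 0.894970; P₂ = 0.894970 / 7 = 0.1279.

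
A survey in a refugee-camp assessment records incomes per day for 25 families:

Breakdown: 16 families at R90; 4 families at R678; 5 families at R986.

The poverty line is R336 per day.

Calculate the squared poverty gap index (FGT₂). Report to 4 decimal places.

Below the line: 16×R90 (q = 16 of N = 25).
Shortfall ratios: (336−90)/336 = 0.7321 (×16).
Squared: 0.5360 (×16).
Sum = 8.576531; P₂ = 8.576531 / 25 = 0.3431.

0.3431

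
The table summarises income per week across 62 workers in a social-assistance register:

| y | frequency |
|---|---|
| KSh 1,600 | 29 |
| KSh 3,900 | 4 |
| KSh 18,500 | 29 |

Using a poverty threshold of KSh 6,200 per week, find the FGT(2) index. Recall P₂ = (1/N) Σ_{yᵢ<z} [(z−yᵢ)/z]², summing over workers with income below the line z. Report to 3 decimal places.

0.266

Below the line: 29×KSh 1,600, 4×KSh 3,900 (q = 33 of N = 62).
Gap ratios (z−y)/z: (6200−1600)/6200 = 0.7419 (×29); (6200−3900)/6200 = 0.3710 (×4).
Squared: 0.5505 (×29); 0.1376 (×4).
Sum = 16.514048; P₂ = 16.514048 / 62 = 0.266.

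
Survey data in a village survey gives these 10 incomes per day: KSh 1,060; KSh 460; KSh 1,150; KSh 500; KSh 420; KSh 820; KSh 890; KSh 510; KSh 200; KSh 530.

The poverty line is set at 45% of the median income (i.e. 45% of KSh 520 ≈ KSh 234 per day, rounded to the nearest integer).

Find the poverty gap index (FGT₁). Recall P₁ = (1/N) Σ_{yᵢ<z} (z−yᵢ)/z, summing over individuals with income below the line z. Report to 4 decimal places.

Poor units: KSh 200 (q = 1 of N = 10).
Gap ratios (z−y)/z: (234−200)/234 = 0.1453.
Sum of shortfalls = 0.145299; P₁ averages over all N: 0.145299 / 10 = 0.0145.

0.0145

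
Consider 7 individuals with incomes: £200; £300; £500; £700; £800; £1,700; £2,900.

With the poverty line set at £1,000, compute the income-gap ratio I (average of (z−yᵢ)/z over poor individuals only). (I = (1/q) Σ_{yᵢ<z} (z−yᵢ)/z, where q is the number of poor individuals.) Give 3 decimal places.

Incomes under z: £200, £300, £500, £700, £800 (q = 5 of N = 7).
Relative gaps: 0.8000, 0.7000, 0.5000, 0.3000, 0.2000; sum = 2.500000.
I averages over the q = 5 poor units only: 2.500000 / 5 = 0.500.

0.500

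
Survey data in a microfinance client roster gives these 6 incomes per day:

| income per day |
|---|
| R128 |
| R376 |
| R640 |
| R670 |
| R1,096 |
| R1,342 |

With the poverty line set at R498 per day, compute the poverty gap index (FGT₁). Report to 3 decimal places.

Below the line: R128, R376 (q = 2 of N = 6).
Gap ratios (z−y)/z: (498−128)/498 = 0.7430; (498−376)/498 = 0.2450.
Σ = 0.987952. Dividing by the full population N = 6 gives P₁ = 0.165.

0.165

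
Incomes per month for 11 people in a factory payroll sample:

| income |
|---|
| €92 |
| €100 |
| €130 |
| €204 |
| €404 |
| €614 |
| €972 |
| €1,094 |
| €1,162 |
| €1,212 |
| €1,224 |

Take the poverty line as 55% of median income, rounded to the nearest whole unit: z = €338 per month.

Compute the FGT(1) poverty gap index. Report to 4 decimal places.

0.2222

Poor units: €92, €100, €130, €204 (q = 4 of N = 11).
Shortfall ratios: (338−92)/338 = 0.7278; (338−100)/338 = 0.7041; (338−130)/338 = 0.6154; (338−204)/338 = 0.3964.
Sum of shortfalls = 2.443787; P₁ averages over all N: 2.443787 / 11 = 0.2222.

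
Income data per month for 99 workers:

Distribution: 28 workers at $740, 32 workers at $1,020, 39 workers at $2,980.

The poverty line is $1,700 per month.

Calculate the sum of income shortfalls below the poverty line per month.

Below the line: 28×$740, 32×$1,020 (q = 60 of N = 99).
Individual gaps: 28×(1700−740) = 26880; 32×(1700−1020) = 21760.
Aggregate gap = $48,640.

$48,640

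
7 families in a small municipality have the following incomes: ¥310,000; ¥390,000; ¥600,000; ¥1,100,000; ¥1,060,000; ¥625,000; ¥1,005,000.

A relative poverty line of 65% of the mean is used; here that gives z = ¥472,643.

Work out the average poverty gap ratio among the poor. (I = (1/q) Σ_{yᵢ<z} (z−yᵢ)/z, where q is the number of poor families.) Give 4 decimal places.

0.2595

Below z: ¥310,000, ¥390,000 (q = 2 of N = 7).
Relative gaps: 0.3441, 0.1749; sum = 0.518967.
The income-gap ratio divides by q (the poor only): 0.518967 / 2 = 0.2595.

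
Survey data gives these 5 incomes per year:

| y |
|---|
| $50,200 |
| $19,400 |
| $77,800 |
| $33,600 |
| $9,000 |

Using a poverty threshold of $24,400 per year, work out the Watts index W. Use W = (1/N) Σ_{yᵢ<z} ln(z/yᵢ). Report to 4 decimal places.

Poor units: $9,000, $19,400 (q = 2 of N = 5).
ln(z/y) terms: ln(24400/9000) = 0.9974; ln(24400/19400) = 0.2293.
W = 1.226669 / 5 = 0.2453.

0.2453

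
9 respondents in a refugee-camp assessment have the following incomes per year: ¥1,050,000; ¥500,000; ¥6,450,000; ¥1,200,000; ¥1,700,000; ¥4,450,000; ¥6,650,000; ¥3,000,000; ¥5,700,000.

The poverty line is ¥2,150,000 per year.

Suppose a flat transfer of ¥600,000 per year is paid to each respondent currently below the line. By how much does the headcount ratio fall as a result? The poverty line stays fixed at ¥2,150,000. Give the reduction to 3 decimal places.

0.111

Before: below the line — ¥500,000, ¥1,050,000, ¥1,200,000, ¥1,700,000; headcount ratio = 0.44444.
After the ¥600,000 transfer: below the line — ¥1,100,000, ¥1,650,000, ¥1,800,000; headcount ratio = 0.33333.
Reduction = 0.44444 − 0.33333 = 0.111.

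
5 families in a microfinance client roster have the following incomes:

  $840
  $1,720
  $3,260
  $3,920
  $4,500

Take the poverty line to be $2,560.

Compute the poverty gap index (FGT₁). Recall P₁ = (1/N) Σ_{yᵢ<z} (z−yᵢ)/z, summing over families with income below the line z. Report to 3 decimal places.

0.200

Incomes under z: $840, $1,720 (q = 2 of N = 5).
Relative gaps: (2560−840)/2560 = 0.6719; (2560−1720)/2560 = 0.3281.
Σ = 1.000000. Dividing by the full population N = 5 gives P₁ = 0.200.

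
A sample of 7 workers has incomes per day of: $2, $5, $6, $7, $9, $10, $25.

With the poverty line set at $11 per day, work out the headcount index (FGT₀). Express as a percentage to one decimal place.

85.7%

6 of the 7 workers have income below $11.
H = 6/7 = 85.7%.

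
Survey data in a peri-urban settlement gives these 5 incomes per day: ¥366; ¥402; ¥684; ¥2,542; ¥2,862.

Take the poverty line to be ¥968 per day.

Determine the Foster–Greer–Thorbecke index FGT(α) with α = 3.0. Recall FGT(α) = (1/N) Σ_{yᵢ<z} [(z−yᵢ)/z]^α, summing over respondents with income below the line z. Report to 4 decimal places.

Below the line: ¥366, ¥402, ¥684 (q = 3 of N = 5).
Normalized shortfalls: (968−366)/968 = 0.6219; (968−402)/968 = 0.5847; (968−684)/968 = 0.2934.
Raised to α = 3.0: 0.24053; 0.19990; 0.02525.
Sum = 0.465685; FGT(3.0) = 0.465685 / 5 = 0.0931.

0.0931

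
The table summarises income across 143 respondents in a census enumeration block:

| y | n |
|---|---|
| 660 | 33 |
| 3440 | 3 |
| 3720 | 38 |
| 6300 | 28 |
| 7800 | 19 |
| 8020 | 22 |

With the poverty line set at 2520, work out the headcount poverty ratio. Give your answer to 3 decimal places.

0.231

33 of the 143 respondents have income below 2520.
H = 33/143 = 0.231.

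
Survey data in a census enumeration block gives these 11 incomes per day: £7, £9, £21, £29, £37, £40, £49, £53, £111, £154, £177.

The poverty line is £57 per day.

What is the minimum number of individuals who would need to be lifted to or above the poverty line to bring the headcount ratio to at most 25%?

Currently q = 8 of N = 11 are below the line (H = 0.727).
A headcount ratio of at most 25% allows at most ⌊0.25 × 11⌋ = 2 poor individuals.
So at least 8 − 2 = 6 must be lifted.

6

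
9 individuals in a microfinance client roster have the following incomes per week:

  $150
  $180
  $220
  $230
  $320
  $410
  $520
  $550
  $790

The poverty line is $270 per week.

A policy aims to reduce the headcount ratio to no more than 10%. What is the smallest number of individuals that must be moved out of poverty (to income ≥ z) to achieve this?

4

Currently q = 4 of N = 9 are below the line (H = 0.444).
A headcount ratio of at most 10% allows at most ⌊0.10 × 9⌋ = 0 poor individuals.
So at least 4 − 0 = 4 must be lifted.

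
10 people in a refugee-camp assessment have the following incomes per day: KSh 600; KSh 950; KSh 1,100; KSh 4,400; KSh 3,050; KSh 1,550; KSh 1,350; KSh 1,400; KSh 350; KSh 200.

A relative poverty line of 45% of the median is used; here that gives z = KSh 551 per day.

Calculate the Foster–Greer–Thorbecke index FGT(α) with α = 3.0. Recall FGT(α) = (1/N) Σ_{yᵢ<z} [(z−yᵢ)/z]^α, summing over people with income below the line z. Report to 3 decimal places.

0.031

Incomes under z: KSh 200, KSh 350 (q = 2 of N = 10).
Normalized shortfalls: (551−200)/551 = 0.6370; (551−350)/551 = 0.3648.
Raised to α = 3.0: 0.25850; 0.04854.
Sum = 0.307047; FGT(3.0) = 0.307047 / 10 = 0.031.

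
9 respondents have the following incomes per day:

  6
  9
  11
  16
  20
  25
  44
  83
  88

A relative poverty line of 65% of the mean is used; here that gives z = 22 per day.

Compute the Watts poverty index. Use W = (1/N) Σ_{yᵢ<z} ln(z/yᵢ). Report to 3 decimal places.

Below the line: 6, 9, 11, 16, 20 (q = 5 of N = 9).
Log shortfalls: ln(22/6) = 1.2993; ln(22/9) = 0.8938; ln(22/11) = 0.6931; ln(22/16) = 0.3185; ln(22/20) = 0.0953.
W = 3.300012 / 9 = 0.367.

0.367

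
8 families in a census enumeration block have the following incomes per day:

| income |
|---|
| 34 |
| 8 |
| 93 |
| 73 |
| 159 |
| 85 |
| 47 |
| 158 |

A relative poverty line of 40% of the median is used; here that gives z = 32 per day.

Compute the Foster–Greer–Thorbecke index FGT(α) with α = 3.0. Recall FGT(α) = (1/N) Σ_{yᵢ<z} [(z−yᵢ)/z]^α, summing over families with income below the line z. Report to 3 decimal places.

Incomes under z: 8 (q = 1 of N = 8).
Gap ratios (z−y)/z: (32−8)/32 = 0.7500.
Raised to α = 3.0: 0.42188.
Sum = 0.421875; FGT(3.0) = 0.421875 / 8 = 0.053.

0.053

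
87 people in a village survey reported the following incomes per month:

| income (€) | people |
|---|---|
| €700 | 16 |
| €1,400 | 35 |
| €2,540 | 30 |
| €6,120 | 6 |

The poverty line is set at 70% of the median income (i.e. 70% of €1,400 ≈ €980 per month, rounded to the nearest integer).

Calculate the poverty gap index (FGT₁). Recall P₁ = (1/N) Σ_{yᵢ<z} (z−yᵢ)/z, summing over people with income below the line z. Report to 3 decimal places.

Poor units: 16×€700 (q = 16 of N = 87).
Shortfall ratios: (980−700)/980 = 0.2857 (×16).
Sum of shortfalls = 4.571429; P₁ averages over all N: 4.571429 / 87 = 0.053.

0.053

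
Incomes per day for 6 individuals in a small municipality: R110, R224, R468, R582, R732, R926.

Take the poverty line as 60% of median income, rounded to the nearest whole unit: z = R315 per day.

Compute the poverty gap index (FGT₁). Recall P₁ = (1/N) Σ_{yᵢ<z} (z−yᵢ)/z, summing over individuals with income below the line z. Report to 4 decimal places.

Below the line: R110, R224 (q = 2 of N = 6).
Normalized shortfalls: (315−110)/315 = 0.6508; (315−224)/315 = 0.2889.
Σ = 0.939683. Dividing by the full population N = 6 gives P₁ = 0.1566.

0.1566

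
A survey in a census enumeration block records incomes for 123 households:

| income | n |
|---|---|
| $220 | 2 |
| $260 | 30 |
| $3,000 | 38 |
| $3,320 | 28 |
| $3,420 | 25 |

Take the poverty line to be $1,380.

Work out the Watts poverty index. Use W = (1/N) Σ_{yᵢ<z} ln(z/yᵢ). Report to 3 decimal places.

0.437

Poor units: 2×$220, 30×$260 (q = 32 of N = 123).
Log gaps: ln(1380/220) = 1.8362 (×2); ln(1380/260) = 1.6692 (×30).
W = 53.747137 / 123 = 0.437.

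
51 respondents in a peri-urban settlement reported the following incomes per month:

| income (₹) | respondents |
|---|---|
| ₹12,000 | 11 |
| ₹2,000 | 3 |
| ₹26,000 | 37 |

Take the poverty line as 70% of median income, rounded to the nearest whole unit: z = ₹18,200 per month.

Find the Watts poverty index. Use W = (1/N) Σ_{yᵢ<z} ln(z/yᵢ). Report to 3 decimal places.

0.220

Below z: 3×₹2,000, 11×₹12,000 (q = 14 of N = 51).
Log gaps: ln(18200/2000) = 2.2083 (×3); ln(18200/12000) = 0.4165 (×11).
W = 11.206488 / 51 = 0.220.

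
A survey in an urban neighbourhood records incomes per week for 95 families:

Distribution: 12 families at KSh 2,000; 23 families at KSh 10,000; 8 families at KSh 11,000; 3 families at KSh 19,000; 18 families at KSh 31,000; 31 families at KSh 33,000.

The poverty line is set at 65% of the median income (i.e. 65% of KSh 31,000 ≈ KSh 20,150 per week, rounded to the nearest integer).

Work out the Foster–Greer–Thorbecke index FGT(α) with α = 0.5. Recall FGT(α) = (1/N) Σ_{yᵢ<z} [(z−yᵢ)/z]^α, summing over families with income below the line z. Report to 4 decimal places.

0.3560

Below z: 12×KSh 2,000, 23×KSh 10,000, 8×KSh 11,000, 3×KSh 19,000 (q = 46 of N = 95).
Relative gaps: (20150−2000)/20150 = 0.9007 (×12); (20150−10000)/20150 = 0.5037 (×23); (20150−11000)/20150 = 0.4541 (×8); (20150−19000)/20150 = 0.0571 (×3).
Raised to α = 0.5: 0.94908 (×12); 0.70973 (×23); 0.67387 (×8); 0.23890 (×3).
Sum = 33.820398; FGT(0.5) = 33.820398 / 95 = 0.3560.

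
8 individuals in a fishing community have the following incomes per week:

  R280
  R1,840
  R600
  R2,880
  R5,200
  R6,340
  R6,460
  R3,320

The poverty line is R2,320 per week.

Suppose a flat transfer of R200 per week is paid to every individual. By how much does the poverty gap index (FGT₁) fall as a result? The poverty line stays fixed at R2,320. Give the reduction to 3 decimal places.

Before: below the line — R280, R600, R1,840; poverty gap index (FGT₁) = 0.22845.
After the R200 transfer: below the line — R480, R800, R2,040; poverty gap index (FGT₁) = 0.19612.
Reduction = 0.22845 − 0.19612 = 0.032.

0.032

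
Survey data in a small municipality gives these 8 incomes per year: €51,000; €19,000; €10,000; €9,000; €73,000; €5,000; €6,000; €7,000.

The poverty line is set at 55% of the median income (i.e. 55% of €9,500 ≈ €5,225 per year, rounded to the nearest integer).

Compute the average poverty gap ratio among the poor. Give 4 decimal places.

0.0431

Below z: €5,000 (q = 1 of N = 8).
Shortfall ratios (z−y)/z: 0.0431; sum = 0.043062.
I averages over the q = 1 poor units only: 0.043062 / 1 = 0.0431.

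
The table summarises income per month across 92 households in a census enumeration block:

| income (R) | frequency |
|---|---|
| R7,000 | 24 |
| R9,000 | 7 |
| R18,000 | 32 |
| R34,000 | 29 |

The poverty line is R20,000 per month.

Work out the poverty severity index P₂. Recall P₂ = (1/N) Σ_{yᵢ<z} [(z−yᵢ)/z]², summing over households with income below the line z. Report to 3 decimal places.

Below the line: 24×R7,000, 7×R9,000, 32×R18,000 (q = 63 of N = 92).
Normalized shortfalls: (20000−7000)/20000 = 0.6500 (×24); (20000−9000)/20000 = 0.5500 (×7); (20000−18000)/20000 = 0.1000 (×32).
Squared: 0.4225 (×24); 0.3025 (×7); 0.0100 (×32).
Sum = 12.577500; P₂ = 12.577500 / 92 = 0.137.

0.137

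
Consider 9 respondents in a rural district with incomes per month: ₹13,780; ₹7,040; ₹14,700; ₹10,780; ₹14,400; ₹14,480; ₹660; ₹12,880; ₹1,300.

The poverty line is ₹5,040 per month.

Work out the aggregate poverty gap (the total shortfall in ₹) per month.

₹8,120

Poor units: ₹660, ₹1,300 (q = 2 of N = 9).
Individual gaps: 5040−660 = 4380; 5040−1300 = 3740.
Aggregate gap = ₹8,120.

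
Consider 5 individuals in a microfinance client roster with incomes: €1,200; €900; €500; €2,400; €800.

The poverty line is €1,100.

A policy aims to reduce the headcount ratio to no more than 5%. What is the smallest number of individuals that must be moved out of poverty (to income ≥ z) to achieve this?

3 of the 5 individuals are poor, so H = 3/5 = 0.600.
A headcount ratio of at most 5% allows at most ⌊0.05 × 5⌋ = 0 poor individuals.
So at least 3 − 0 = 3 must be lifted.

3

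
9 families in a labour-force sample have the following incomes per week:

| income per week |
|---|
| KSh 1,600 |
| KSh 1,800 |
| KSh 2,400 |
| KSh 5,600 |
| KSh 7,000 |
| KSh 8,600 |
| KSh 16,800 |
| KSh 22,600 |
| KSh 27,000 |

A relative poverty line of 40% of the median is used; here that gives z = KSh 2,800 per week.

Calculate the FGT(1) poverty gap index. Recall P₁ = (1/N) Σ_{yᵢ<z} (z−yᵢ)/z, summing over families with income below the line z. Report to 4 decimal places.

Poor units: KSh 1,600, KSh 1,800, KSh 2,400 (q = 3 of N = 9).
Gap ratios (z−y)/z: (2800−1600)/2800 = 0.4286; (2800−1800)/2800 = 0.3571; (2800−2400)/2800 = 0.1429.
Σ = 0.928571. Dividing by the full population N = 9 gives P₁ = 0.1032.

0.1032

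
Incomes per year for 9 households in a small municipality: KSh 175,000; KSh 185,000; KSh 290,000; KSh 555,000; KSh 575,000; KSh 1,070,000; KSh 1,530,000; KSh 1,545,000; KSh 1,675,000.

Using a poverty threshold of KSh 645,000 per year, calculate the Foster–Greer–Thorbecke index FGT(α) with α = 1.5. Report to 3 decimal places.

0.191

Below z: KSh 175,000, KSh 185,000, KSh 290,000, KSh 555,000, KSh 575,000 (q = 5 of N = 9).
Shortfall ratios: (645000−175000)/645000 = 0.7287; (645000−185000)/645000 = 0.7132; (645000−290000)/645000 = 0.5504; (645000−555000)/645000 = 0.1395; (645000−575000)/645000 = 0.1085.
Raised to α = 1.5: 0.62202; 0.60228; 0.40832; 0.05212; 0.03575.
Sum = 1.720499; FGT(1.5) = 1.720499 / 9 = 0.191.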